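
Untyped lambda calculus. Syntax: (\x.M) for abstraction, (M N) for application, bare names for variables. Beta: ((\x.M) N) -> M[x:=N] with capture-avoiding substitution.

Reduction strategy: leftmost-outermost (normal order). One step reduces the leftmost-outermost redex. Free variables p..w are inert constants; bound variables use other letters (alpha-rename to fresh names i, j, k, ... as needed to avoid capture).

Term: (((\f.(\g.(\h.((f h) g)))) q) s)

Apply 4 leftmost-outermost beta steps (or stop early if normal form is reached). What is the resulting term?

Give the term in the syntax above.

Step 0: (((\f.(\g.(\h.((f h) g)))) q) s)
Step 1: ((\g.(\h.((q h) g))) s)
Step 2: (\h.((q h) s))
Step 3: (normal form reached)

Answer: (\h.((q h) s))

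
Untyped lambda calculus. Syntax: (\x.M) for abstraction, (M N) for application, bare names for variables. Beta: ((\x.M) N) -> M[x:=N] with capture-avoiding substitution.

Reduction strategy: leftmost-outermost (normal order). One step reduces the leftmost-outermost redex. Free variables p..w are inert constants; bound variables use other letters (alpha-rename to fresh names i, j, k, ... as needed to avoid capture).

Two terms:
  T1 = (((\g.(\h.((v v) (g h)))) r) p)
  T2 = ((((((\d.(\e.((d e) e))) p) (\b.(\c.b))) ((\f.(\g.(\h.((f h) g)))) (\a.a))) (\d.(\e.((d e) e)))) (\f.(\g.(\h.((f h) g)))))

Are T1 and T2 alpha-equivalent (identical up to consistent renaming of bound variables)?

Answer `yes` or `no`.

Term 1: (((\g.(\h.((v v) (g h)))) r) p)
Term 2: ((((((\d.(\e.((d e) e))) p) (\b.(\c.b))) ((\f.(\g.(\h.((f h) g)))) (\a.a))) (\d.(\e.((d e) e)))) (\f.(\g.(\h.((f h) g)))))
Alpha-equivalence: compare structure up to binder renaming.
Result: False

Answer: no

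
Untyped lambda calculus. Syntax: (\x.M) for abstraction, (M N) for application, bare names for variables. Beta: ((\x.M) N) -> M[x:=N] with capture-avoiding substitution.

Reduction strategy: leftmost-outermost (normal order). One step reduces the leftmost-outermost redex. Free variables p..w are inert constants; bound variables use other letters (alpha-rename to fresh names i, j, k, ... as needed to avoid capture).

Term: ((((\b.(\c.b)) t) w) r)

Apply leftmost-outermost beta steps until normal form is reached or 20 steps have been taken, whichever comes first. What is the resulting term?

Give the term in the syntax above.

Step 0: ((((\b.(\c.b)) t) w) r)
Step 1: (((\c.t) w) r)
Step 2: (t r)

Answer: (t r)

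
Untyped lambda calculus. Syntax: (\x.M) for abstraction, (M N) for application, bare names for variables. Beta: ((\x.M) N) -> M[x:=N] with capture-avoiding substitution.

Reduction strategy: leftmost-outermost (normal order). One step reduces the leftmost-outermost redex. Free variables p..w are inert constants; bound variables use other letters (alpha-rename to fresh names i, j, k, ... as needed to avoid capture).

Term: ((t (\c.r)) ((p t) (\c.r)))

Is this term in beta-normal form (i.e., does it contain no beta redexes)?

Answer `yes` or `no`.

Answer: yes

Derivation:
Term: ((t (\c.r)) ((p t) (\c.r)))
No beta redexes found.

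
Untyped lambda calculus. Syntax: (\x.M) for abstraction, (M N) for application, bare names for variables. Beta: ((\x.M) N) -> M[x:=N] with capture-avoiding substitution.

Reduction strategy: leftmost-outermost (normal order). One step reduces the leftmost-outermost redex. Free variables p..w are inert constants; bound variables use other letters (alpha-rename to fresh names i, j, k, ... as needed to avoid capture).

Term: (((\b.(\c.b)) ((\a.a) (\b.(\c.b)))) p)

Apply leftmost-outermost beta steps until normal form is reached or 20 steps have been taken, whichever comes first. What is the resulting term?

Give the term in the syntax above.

Answer: (\b.(\c.b))

Derivation:
Step 0: (((\b.(\c.b)) ((\a.a) (\b.(\c.b)))) p)
Step 1: ((\c.((\a.a) (\b.(\c.b)))) p)
Step 2: ((\a.a) (\b.(\c.b)))
Step 3: (\b.(\c.b))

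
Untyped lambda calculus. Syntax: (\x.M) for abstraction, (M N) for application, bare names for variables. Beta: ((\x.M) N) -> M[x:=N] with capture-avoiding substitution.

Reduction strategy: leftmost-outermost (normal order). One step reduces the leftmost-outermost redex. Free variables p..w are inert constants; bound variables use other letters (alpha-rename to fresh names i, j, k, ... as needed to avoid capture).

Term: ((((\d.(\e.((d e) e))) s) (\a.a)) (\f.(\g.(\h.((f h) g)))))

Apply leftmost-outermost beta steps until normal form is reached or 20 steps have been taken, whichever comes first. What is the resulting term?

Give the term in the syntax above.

Answer: (((s (\a.a)) (\a.a)) (\f.(\g.(\h.((f h) g)))))

Derivation:
Step 0: ((((\d.(\e.((d e) e))) s) (\a.a)) (\f.(\g.(\h.((f h) g)))))
Step 1: (((\e.((s e) e)) (\a.a)) (\f.(\g.(\h.((f h) g)))))
Step 2: (((s (\a.a)) (\a.a)) (\f.(\g.(\h.((f h) g)))))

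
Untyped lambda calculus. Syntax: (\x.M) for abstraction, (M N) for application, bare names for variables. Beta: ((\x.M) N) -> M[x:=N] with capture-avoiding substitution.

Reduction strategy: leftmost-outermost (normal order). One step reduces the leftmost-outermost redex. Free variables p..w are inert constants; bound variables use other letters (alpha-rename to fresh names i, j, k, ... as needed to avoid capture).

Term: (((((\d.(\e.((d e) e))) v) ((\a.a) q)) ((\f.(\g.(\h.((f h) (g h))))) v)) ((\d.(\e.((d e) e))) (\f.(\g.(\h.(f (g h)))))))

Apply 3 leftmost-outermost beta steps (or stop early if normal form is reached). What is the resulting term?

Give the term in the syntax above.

Step 0: (((((\d.(\e.((d e) e))) v) ((\a.a) q)) ((\f.(\g.(\h.((f h) (g h))))) v)) ((\d.(\e.((d e) e))) (\f.(\g.(\h.(f (g h)))))))
Step 1: ((((\e.((v e) e)) ((\a.a) q)) ((\f.(\g.(\h.((f h) (g h))))) v)) ((\d.(\e.((d e) e))) (\f.(\g.(\h.(f (g h)))))))
Step 2: ((((v ((\a.a) q)) ((\a.a) q)) ((\f.(\g.(\h.((f h) (g h))))) v)) ((\d.(\e.((d e) e))) (\f.(\g.(\h.(f (g h)))))))
Step 3: ((((v q) ((\a.a) q)) ((\f.(\g.(\h.((f h) (g h))))) v)) ((\d.(\e.((d e) e))) (\f.(\g.(\h.(f (g h)))))))

Answer: ((((v q) ((\a.a) q)) ((\f.(\g.(\h.((f h) (g h))))) v)) ((\d.(\e.((d e) e))) (\f.(\g.(\h.(f (g h)))))))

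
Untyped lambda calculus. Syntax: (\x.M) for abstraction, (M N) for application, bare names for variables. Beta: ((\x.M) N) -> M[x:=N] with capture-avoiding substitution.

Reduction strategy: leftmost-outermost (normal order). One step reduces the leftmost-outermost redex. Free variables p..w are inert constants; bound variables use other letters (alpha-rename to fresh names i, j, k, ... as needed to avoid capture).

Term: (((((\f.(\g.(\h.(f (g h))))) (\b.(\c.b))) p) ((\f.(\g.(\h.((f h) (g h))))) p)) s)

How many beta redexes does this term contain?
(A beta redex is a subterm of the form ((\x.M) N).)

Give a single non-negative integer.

Term: (((((\f.(\g.(\h.(f (g h))))) (\b.(\c.b))) p) ((\f.(\g.(\h.((f h) (g h))))) p)) s)
  Redex: ((\f.(\g.(\h.(f (g h))))) (\b.(\c.b)))
  Redex: ((\f.(\g.(\h.((f h) (g h))))) p)
Total redexes: 2

Answer: 2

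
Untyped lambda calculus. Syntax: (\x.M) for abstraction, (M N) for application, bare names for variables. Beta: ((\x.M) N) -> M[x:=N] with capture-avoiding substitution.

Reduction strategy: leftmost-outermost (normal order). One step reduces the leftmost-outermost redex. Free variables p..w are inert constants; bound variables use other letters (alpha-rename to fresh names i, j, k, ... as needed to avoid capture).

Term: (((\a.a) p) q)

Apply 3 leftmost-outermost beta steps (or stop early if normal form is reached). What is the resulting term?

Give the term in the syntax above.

Step 0: (((\a.a) p) q)
Step 1: (p q)
Step 2: (normal form reached)

Answer: (p q)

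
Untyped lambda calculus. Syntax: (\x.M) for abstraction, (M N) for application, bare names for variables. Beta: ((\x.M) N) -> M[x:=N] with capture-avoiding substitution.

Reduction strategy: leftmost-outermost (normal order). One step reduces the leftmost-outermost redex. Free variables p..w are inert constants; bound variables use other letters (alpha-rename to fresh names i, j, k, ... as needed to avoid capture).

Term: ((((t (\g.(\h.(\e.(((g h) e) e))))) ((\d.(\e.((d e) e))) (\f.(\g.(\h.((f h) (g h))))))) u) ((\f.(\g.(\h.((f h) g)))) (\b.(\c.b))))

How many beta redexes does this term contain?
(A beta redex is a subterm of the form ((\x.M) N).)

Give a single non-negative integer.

Term: ((((t (\g.(\h.(\e.(((g h) e) e))))) ((\d.(\e.((d e) e))) (\f.(\g.(\h.((f h) (g h))))))) u) ((\f.(\g.(\h.((f h) g)))) (\b.(\c.b))))
  Redex: ((\d.(\e.((d e) e))) (\f.(\g.(\h.((f h) (g h))))))
  Redex: ((\f.(\g.(\h.((f h) g)))) (\b.(\c.b)))
Total redexes: 2

Answer: 2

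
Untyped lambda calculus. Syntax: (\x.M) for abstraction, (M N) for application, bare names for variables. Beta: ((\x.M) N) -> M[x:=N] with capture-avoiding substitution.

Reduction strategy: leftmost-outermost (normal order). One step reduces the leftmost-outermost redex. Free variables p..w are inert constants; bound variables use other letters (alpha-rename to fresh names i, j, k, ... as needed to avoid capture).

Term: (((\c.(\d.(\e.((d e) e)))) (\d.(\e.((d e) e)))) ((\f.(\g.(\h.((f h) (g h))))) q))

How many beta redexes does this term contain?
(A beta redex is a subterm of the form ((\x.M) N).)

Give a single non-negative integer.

Term: (((\c.(\d.(\e.((d e) e)))) (\d.(\e.((d e) e)))) ((\f.(\g.(\h.((f h) (g h))))) q))
  Redex: ((\c.(\d.(\e.((d e) e)))) (\d.(\e.((d e) e))))
  Redex: ((\f.(\g.(\h.((f h) (g h))))) q)
Total redexes: 2

Answer: 2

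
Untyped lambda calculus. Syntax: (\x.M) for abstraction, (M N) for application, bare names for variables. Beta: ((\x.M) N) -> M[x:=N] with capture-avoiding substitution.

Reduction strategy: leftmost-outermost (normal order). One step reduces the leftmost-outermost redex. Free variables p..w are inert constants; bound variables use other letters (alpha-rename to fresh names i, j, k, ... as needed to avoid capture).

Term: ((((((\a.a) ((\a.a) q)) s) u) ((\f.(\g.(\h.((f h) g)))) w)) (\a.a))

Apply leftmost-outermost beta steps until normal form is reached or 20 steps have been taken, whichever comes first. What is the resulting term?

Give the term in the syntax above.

Step 0: ((((((\a.a) ((\a.a) q)) s) u) ((\f.(\g.(\h.((f h) g)))) w)) (\a.a))
Step 1: ((((((\a.a) q) s) u) ((\f.(\g.(\h.((f h) g)))) w)) (\a.a))
Step 2: ((((q s) u) ((\f.(\g.(\h.((f h) g)))) w)) (\a.a))
Step 3: ((((q s) u) (\g.(\h.((w h) g)))) (\a.a))

Answer: ((((q s) u) (\g.(\h.((w h) g)))) (\a.a))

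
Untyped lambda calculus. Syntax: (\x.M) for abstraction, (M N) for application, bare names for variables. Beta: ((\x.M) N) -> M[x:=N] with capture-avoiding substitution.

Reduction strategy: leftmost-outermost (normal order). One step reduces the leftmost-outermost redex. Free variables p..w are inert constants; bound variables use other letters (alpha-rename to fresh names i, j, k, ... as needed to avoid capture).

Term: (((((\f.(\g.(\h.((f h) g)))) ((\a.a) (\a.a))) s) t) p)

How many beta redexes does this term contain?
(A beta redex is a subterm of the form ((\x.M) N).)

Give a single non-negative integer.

Term: (((((\f.(\g.(\h.((f h) g)))) ((\a.a) (\a.a))) s) t) p)
  Redex: ((\f.(\g.(\h.((f h) g)))) ((\a.a) (\a.a)))
  Redex: ((\a.a) (\a.a))
Total redexes: 2

Answer: 2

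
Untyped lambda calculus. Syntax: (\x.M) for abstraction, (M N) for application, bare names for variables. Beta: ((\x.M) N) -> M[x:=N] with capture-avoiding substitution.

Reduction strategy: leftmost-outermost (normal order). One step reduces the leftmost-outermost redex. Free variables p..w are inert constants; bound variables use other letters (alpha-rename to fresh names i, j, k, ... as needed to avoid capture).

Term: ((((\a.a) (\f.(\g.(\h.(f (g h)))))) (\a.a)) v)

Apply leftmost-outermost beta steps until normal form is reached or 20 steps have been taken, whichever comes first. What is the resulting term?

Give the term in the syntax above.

Step 0: ((((\a.a) (\f.(\g.(\h.(f (g h)))))) (\a.a)) v)
Step 1: (((\f.(\g.(\h.(f (g h))))) (\a.a)) v)
Step 2: ((\g.(\h.((\a.a) (g h)))) v)
Step 3: (\h.((\a.a) (v h)))
Step 4: (\h.(v h))

Answer: (\h.(v h))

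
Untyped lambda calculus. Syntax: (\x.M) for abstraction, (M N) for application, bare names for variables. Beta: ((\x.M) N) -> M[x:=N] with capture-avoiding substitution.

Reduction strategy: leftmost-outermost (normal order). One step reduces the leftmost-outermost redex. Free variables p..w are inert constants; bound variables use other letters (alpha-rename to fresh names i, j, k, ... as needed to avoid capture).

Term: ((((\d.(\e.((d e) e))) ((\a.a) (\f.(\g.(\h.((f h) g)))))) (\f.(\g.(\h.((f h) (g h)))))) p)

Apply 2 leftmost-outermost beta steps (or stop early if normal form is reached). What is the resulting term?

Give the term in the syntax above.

Step 0: ((((\d.(\e.((d e) e))) ((\a.a) (\f.(\g.(\h.((f h) g)))))) (\f.(\g.(\h.((f h) (g h)))))) p)
Step 1: (((\e.((((\a.a) (\f.(\g.(\h.((f h) g))))) e) e)) (\f.(\g.(\h.((f h) (g h)))))) p)
Step 2: (((((\a.a) (\f.(\g.(\h.((f h) g))))) (\f.(\g.(\h.((f h) (g h)))))) (\f.(\g.(\h.((f h) (g h)))))) p)

Answer: (((((\a.a) (\f.(\g.(\h.((f h) g))))) (\f.(\g.(\h.((f h) (g h)))))) (\f.(\g.(\h.((f h) (g h)))))) p)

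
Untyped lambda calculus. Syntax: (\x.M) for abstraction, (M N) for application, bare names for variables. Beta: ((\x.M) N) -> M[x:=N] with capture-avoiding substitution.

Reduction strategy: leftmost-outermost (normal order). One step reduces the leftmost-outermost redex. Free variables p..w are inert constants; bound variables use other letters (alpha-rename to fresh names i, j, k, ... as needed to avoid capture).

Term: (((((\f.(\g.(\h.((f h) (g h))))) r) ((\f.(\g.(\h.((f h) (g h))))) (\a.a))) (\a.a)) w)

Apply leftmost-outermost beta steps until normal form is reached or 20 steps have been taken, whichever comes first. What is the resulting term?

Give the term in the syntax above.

Step 0: (((((\f.(\g.(\h.((f h) (g h))))) r) ((\f.(\g.(\h.((f h) (g h))))) (\a.a))) (\a.a)) w)
Step 1: ((((\g.(\h.((r h) (g h)))) ((\f.(\g.(\h.((f h) (g h))))) (\a.a))) (\a.a)) w)
Step 2: (((\h.((r h) (((\f.(\g.(\h.((f h) (g h))))) (\a.a)) h))) (\a.a)) w)
Step 3: (((r (\a.a)) (((\f.(\g.(\h.((f h) (g h))))) (\a.a)) (\a.a))) w)
Step 4: (((r (\a.a)) ((\g.(\h.(((\a.a) h) (g h)))) (\a.a))) w)
Step 5: (((r (\a.a)) (\h.(((\a.a) h) ((\a.a) h)))) w)
Step 6: (((r (\a.a)) (\h.(h ((\a.a) h)))) w)
Step 7: (((r (\a.a)) (\h.(h h))) w)

Answer: (((r (\a.a)) (\h.(h h))) w)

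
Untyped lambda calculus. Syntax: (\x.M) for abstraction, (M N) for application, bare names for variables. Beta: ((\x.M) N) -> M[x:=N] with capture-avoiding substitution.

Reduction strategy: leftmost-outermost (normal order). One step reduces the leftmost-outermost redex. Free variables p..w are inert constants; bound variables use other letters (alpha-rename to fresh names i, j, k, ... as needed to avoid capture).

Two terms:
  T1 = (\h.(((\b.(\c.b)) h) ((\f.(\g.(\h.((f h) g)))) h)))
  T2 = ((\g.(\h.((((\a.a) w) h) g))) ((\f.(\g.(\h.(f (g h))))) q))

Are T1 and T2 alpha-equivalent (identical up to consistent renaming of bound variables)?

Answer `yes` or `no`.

Answer: no

Derivation:
Term 1: (\h.(((\b.(\c.b)) h) ((\f.(\g.(\h.((f h) g)))) h)))
Term 2: ((\g.(\h.((((\a.a) w) h) g))) ((\f.(\g.(\h.(f (g h))))) q))
Alpha-equivalence: compare structure up to binder renaming.
Result: False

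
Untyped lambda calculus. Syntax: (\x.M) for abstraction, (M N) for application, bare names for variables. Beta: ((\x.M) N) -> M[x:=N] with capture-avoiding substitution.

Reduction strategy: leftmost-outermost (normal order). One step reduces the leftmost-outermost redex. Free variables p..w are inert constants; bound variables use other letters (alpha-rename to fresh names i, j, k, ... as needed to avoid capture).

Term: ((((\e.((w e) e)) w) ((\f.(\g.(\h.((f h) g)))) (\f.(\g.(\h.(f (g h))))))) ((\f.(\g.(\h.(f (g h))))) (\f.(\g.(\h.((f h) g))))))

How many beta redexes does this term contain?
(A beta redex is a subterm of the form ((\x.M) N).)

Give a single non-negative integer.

Term: ((((\e.((w e) e)) w) ((\f.(\g.(\h.((f h) g)))) (\f.(\g.(\h.(f (g h))))))) ((\f.(\g.(\h.(f (g h))))) (\f.(\g.(\h.((f h) g))))))
  Redex: ((\e.((w e) e)) w)
  Redex: ((\f.(\g.(\h.((f h) g)))) (\f.(\g.(\h.(f (g h))))))
  Redex: ((\f.(\g.(\h.(f (g h))))) (\f.(\g.(\h.((f h) g)))))
Total redexes: 3

Answer: 3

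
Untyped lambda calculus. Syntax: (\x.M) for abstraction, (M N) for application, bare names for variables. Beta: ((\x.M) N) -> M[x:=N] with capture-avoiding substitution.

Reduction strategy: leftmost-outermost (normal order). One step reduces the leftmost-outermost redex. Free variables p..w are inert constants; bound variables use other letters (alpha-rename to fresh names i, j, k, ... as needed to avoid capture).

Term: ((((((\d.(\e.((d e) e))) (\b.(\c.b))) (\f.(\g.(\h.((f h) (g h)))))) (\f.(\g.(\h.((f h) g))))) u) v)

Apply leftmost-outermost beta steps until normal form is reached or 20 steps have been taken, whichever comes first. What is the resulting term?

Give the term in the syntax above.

Step 0: ((((((\d.(\e.((d e) e))) (\b.(\c.b))) (\f.(\g.(\h.((f h) (g h)))))) (\f.(\g.(\h.((f h) g))))) u) v)
Step 1: (((((\e.(((\b.(\c.b)) e) e)) (\f.(\g.(\h.((f h) (g h)))))) (\f.(\g.(\h.((f h) g))))) u) v)
Step 2: ((((((\b.(\c.b)) (\f.(\g.(\h.((f h) (g h)))))) (\f.(\g.(\h.((f h) (g h)))))) (\f.(\g.(\h.((f h) g))))) u) v)
Step 3: (((((\c.(\f.(\g.(\h.((f h) (g h)))))) (\f.(\g.(\h.((f h) (g h)))))) (\f.(\g.(\h.((f h) g))))) u) v)
Step 4: ((((\f.(\g.(\h.((f h) (g h))))) (\f.(\g.(\h.((f h) g))))) u) v)
Step 5: (((\g.(\h.(((\f.(\g.(\h.((f h) g)))) h) (g h)))) u) v)
Step 6: ((\h.(((\f.(\g.(\h.((f h) g)))) h) (u h))) v)
Step 7: (((\f.(\g.(\h.((f h) g)))) v) (u v))
Step 8: ((\g.(\h.((v h) g))) (u v))
Step 9: (\h.((v h) (u v)))

Answer: (\h.((v h) (u v)))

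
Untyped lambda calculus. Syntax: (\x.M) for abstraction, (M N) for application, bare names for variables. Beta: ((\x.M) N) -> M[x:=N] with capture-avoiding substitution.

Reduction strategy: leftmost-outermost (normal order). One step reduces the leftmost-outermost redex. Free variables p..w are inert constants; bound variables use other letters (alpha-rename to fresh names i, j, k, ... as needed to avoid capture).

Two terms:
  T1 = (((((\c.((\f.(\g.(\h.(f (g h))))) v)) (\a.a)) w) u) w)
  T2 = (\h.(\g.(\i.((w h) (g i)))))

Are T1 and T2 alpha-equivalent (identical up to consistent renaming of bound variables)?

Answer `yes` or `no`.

Answer: no

Derivation:
Term 1: (((((\c.((\f.(\g.(\h.(f (g h))))) v)) (\a.a)) w) u) w)
Term 2: (\h.(\g.(\i.((w h) (g i)))))
Alpha-equivalence: compare structure up to binder renaming.
Result: False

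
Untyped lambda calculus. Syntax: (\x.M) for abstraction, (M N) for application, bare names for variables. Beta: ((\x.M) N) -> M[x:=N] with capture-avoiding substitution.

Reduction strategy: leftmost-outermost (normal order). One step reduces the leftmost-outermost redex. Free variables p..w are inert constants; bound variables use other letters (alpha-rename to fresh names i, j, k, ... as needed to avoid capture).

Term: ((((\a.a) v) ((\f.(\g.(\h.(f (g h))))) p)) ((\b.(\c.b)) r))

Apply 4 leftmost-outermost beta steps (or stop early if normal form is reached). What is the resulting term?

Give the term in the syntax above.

Answer: ((v (\g.(\h.(p (g h))))) (\c.r))

Derivation:
Step 0: ((((\a.a) v) ((\f.(\g.(\h.(f (g h))))) p)) ((\b.(\c.b)) r))
Step 1: ((v ((\f.(\g.(\h.(f (g h))))) p)) ((\b.(\c.b)) r))
Step 2: ((v (\g.(\h.(p (g h))))) ((\b.(\c.b)) r))
Step 3: ((v (\g.(\h.(p (g h))))) (\c.r))
Step 4: (normal form reached)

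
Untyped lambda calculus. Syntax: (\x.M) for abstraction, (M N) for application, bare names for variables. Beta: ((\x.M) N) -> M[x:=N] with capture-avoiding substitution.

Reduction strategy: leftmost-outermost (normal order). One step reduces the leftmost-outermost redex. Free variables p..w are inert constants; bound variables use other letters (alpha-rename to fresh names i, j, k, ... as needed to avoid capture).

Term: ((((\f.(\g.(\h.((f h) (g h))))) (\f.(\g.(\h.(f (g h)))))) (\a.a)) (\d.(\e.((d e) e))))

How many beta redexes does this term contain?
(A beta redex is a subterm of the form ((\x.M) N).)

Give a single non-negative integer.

Answer: 1

Derivation:
Term: ((((\f.(\g.(\h.((f h) (g h))))) (\f.(\g.(\h.(f (g h)))))) (\a.a)) (\d.(\e.((d e) e))))
  Redex: ((\f.(\g.(\h.((f h) (g h))))) (\f.(\g.(\h.(f (g h))))))
Total redexes: 1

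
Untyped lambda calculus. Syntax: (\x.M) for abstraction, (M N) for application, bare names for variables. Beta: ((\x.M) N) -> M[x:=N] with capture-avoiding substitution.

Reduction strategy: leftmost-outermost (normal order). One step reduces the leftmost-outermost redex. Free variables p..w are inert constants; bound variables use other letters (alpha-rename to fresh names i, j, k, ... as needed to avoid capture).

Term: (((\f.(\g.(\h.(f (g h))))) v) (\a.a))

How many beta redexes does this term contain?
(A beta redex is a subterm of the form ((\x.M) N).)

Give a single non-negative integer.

Answer: 1

Derivation:
Term: (((\f.(\g.(\h.(f (g h))))) v) (\a.a))
  Redex: ((\f.(\g.(\h.(f (g h))))) v)
Total redexes: 1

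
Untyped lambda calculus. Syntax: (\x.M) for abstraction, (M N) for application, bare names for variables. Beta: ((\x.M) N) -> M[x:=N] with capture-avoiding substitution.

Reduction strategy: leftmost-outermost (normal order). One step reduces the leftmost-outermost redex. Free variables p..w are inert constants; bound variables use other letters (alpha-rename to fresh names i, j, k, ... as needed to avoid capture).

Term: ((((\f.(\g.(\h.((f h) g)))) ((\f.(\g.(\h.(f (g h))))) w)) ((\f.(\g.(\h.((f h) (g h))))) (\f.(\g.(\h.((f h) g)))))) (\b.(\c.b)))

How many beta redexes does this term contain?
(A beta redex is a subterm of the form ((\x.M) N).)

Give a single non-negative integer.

Term: ((((\f.(\g.(\h.((f h) g)))) ((\f.(\g.(\h.(f (g h))))) w)) ((\f.(\g.(\h.((f h) (g h))))) (\f.(\g.(\h.((f h) g)))))) (\b.(\c.b)))
  Redex: ((\f.(\g.(\h.((f h) g)))) ((\f.(\g.(\h.(f (g h))))) w))
  Redex: ((\f.(\g.(\h.(f (g h))))) w)
  Redex: ((\f.(\g.(\h.((f h) (g h))))) (\f.(\g.(\h.((f h) g)))))
Total redexes: 3

Answer: 3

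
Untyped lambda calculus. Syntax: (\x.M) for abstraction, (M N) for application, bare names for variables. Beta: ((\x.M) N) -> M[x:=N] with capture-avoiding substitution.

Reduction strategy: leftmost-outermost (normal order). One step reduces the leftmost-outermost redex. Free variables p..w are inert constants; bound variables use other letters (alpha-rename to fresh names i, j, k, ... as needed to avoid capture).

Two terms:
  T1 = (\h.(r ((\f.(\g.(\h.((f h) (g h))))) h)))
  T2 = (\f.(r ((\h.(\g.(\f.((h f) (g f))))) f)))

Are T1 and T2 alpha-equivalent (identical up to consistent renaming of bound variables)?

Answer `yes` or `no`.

Answer: yes

Derivation:
Term 1: (\h.(r ((\f.(\g.(\h.((f h) (g h))))) h)))
Term 2: (\f.(r ((\h.(\g.(\f.((h f) (g f))))) f)))
Alpha-equivalence: compare structure up to binder renaming.
Result: True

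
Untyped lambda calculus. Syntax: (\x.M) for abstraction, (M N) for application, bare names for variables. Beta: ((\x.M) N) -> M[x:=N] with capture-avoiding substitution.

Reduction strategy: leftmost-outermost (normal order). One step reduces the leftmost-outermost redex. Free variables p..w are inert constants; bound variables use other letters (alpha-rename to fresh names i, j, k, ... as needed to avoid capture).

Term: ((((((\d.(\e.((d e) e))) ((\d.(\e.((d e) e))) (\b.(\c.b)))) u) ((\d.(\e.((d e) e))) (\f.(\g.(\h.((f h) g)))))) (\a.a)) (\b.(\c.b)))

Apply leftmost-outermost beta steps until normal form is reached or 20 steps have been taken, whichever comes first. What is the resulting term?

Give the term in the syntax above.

Answer: ((((u u) (\e.(\h.((e h) e)))) (\a.a)) (\b.(\c.b)))

Derivation:
Step 0: ((((((\d.(\e.((d e) e))) ((\d.(\e.((d e) e))) (\b.(\c.b)))) u) ((\d.(\e.((d e) e))) (\f.(\g.(\h.((f h) g)))))) (\a.a)) (\b.(\c.b)))
Step 1: (((((\e.((((\d.(\e.((d e) e))) (\b.(\c.b))) e) e)) u) ((\d.(\e.((d e) e))) (\f.(\g.(\h.((f h) g)))))) (\a.a)) (\b.(\c.b)))
Step 2: (((((((\d.(\e.((d e) e))) (\b.(\c.b))) u) u) ((\d.(\e.((d e) e))) (\f.(\g.(\h.((f h) g)))))) (\a.a)) (\b.(\c.b)))
Step 3: ((((((\e.(((\b.(\c.b)) e) e)) u) u) ((\d.(\e.((d e) e))) (\f.(\g.(\h.((f h) g)))))) (\a.a)) (\b.(\c.b)))
Step 4: (((((((\b.(\c.b)) u) u) u) ((\d.(\e.((d e) e))) (\f.(\g.(\h.((f h) g)))))) (\a.a)) (\b.(\c.b)))
Step 5: ((((((\c.u) u) u) ((\d.(\e.((d e) e))) (\f.(\g.(\h.((f h) g)))))) (\a.a)) (\b.(\c.b)))
Step 6: ((((u u) ((\d.(\e.((d e) e))) (\f.(\g.(\h.((f h) g)))))) (\a.a)) (\b.(\c.b)))
Step 7: ((((u u) (\e.(((\f.(\g.(\h.((f h) g)))) e) e))) (\a.a)) (\b.(\c.b)))
Step 8: ((((u u) (\e.((\g.(\h.((e h) g))) e))) (\a.a)) (\b.(\c.b)))
Step 9: ((((u u) (\e.(\h.((e h) e)))) (\a.a)) (\b.(\c.b)))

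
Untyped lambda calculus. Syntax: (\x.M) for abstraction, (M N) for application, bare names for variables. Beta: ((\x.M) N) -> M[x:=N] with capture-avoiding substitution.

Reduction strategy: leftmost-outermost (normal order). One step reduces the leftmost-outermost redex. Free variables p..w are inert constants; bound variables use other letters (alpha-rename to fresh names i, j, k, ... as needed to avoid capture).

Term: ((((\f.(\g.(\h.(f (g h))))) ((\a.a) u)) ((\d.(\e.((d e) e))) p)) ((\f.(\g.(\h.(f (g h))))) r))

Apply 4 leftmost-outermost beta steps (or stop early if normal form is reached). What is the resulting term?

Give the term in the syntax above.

Answer: (u (((\d.(\e.((d e) e))) p) ((\f.(\g.(\h.(f (g h))))) r)))

Derivation:
Step 0: ((((\f.(\g.(\h.(f (g h))))) ((\a.a) u)) ((\d.(\e.((d e) e))) p)) ((\f.(\g.(\h.(f (g h))))) r))
Step 1: (((\g.(\h.(((\a.a) u) (g h)))) ((\d.(\e.((d e) e))) p)) ((\f.(\g.(\h.(f (g h))))) r))
Step 2: ((\h.(((\a.a) u) (((\d.(\e.((d e) e))) p) h))) ((\f.(\g.(\h.(f (g h))))) r))
Step 3: (((\a.a) u) (((\d.(\e.((d e) e))) p) ((\f.(\g.(\h.(f (g h))))) r)))
Step 4: (u (((\d.(\e.((d e) e))) p) ((\f.(\g.(\h.(f (g h))))) r)))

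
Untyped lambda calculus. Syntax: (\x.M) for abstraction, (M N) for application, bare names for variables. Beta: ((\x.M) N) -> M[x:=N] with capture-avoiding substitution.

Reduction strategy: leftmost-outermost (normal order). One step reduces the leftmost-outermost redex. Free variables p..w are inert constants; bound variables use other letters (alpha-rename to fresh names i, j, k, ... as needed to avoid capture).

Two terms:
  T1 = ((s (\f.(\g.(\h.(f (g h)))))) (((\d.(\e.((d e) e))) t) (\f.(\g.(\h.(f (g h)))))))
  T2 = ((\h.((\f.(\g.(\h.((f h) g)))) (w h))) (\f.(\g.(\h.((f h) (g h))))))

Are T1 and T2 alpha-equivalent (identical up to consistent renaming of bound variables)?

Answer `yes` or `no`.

Answer: no

Derivation:
Term 1: ((s (\f.(\g.(\h.(f (g h)))))) (((\d.(\e.((d e) e))) t) (\f.(\g.(\h.(f (g h)))))))
Term 2: ((\h.((\f.(\g.(\h.((f h) g)))) (w h))) (\f.(\g.(\h.((f h) (g h))))))
Alpha-equivalence: compare structure up to binder renaming.
Result: False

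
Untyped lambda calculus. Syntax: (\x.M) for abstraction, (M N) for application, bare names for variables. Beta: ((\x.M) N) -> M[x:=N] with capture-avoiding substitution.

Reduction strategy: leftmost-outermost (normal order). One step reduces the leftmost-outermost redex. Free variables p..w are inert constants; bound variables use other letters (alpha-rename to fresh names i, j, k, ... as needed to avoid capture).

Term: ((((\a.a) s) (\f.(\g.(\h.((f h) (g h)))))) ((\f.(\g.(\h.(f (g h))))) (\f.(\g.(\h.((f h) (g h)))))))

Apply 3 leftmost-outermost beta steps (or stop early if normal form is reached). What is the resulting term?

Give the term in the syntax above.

Step 0: ((((\a.a) s) (\f.(\g.(\h.((f h) (g h)))))) ((\f.(\g.(\h.(f (g h))))) (\f.(\g.(\h.((f h) (g h)))))))
Step 1: ((s (\f.(\g.(\h.((f h) (g h)))))) ((\f.(\g.(\h.(f (g h))))) (\f.(\g.(\h.((f h) (g h)))))))
Step 2: ((s (\f.(\g.(\h.((f h) (g h)))))) (\g.(\h.((\f.(\g.(\h.((f h) (g h))))) (g h)))))
Step 3: ((s (\f.(\g.(\h.((f h) (g h)))))) (\g.(\h.(\i.(\j.(((g h) j) (i j)))))))

Answer: ((s (\f.(\g.(\h.((f h) (g h)))))) (\g.(\h.(\i.(\j.(((g h) j) (i j)))))))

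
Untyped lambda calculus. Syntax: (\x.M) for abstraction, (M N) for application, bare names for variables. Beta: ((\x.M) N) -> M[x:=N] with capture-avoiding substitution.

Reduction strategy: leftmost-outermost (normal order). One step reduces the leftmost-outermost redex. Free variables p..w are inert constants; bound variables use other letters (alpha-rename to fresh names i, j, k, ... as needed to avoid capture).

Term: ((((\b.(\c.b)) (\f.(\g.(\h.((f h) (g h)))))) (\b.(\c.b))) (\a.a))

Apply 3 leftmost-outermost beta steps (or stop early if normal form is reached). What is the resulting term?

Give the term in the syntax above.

Step 0: ((((\b.(\c.b)) (\f.(\g.(\h.((f h) (g h)))))) (\b.(\c.b))) (\a.a))
Step 1: (((\c.(\f.(\g.(\h.((f h) (g h)))))) (\b.(\c.b))) (\a.a))
Step 2: ((\f.(\g.(\h.((f h) (g h))))) (\a.a))
Step 3: (\g.(\h.(((\a.a) h) (g h))))

Answer: (\g.(\h.(((\a.a) h) (g h))))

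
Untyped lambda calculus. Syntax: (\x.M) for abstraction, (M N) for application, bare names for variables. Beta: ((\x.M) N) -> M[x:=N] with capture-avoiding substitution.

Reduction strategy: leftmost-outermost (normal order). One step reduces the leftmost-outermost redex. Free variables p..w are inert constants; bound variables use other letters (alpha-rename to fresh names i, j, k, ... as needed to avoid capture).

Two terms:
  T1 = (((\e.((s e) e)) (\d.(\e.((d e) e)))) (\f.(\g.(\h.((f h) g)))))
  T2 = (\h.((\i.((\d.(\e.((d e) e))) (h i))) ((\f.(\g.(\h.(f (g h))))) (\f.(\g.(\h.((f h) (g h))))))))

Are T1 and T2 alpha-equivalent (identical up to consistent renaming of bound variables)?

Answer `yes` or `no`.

Answer: no

Derivation:
Term 1: (((\e.((s e) e)) (\d.(\e.((d e) e)))) (\f.(\g.(\h.((f h) g)))))
Term 2: (\h.((\i.((\d.(\e.((d e) e))) (h i))) ((\f.(\g.(\h.(f (g h))))) (\f.(\g.(\h.((f h) (g h))))))))
Alpha-equivalence: compare structure up to binder renaming.
Result: False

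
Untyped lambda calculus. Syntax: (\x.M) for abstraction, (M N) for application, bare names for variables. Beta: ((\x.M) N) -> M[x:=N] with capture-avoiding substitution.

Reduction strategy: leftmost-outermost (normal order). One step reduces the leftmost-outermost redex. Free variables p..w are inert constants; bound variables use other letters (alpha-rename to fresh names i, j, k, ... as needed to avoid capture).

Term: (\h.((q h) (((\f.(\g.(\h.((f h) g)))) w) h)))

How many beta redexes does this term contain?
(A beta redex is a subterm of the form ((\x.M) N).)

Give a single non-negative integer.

Term: (\h.((q h) (((\f.(\g.(\h.((f h) g)))) w) h)))
  Redex: ((\f.(\g.(\h.((f h) g)))) w)
Total redexes: 1

Answer: 1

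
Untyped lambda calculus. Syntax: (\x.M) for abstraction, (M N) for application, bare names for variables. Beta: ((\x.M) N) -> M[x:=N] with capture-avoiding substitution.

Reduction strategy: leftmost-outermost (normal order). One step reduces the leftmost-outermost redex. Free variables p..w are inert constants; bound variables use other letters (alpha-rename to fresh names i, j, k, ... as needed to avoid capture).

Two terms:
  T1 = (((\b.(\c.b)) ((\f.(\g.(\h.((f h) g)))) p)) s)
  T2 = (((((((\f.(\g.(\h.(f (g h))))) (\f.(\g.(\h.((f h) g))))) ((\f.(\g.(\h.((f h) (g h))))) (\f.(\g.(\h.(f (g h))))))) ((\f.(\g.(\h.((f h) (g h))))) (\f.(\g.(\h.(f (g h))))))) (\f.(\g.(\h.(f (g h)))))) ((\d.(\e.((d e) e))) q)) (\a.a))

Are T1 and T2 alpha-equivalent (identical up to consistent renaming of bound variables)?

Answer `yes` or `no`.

Term 1: (((\b.(\c.b)) ((\f.(\g.(\h.((f h) g)))) p)) s)
Term 2: (((((((\f.(\g.(\h.(f (g h))))) (\f.(\g.(\h.((f h) g))))) ((\f.(\g.(\h.((f h) (g h))))) (\f.(\g.(\h.(f (g h))))))) ((\f.(\g.(\h.((f h) (g h))))) (\f.(\g.(\h.(f (g h))))))) (\f.(\g.(\h.(f (g h)))))) ((\d.(\e.((d e) e))) q)) (\a.a))
Alpha-equivalence: compare structure up to binder renaming.
Result: False

Answer: no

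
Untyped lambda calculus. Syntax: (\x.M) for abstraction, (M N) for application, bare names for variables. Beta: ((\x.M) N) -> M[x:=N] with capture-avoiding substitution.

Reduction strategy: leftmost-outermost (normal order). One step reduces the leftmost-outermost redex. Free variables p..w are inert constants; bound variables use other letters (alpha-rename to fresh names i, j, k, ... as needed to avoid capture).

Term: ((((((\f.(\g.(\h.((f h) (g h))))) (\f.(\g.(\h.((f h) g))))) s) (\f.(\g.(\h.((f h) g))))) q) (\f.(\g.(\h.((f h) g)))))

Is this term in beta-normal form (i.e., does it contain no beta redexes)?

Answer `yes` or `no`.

Term: ((((((\f.(\g.(\h.((f h) (g h))))) (\f.(\g.(\h.((f h) g))))) s) (\f.(\g.(\h.((f h) g))))) q) (\f.(\g.(\h.((f h) g)))))
Found 1 beta redex(es).

Answer: no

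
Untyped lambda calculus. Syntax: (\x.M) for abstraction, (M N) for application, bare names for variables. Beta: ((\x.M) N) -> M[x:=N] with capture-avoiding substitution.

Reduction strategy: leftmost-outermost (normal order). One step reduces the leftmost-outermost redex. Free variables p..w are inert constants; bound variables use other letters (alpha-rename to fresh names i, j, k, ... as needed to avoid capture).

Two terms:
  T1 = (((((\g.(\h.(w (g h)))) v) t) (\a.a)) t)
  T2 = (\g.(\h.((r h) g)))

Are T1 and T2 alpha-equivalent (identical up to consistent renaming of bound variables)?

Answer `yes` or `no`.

Term 1: (((((\g.(\h.(w (g h)))) v) t) (\a.a)) t)
Term 2: (\g.(\h.((r h) g)))
Alpha-equivalence: compare structure up to binder renaming.
Result: False

Answer: no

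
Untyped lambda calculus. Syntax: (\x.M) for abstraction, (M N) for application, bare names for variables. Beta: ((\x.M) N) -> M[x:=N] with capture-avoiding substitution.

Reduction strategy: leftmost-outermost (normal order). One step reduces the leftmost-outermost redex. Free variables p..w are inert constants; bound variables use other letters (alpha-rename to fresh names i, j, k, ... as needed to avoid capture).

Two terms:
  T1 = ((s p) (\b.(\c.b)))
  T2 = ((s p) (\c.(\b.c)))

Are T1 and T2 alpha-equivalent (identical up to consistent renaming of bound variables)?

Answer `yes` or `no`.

Answer: yes

Derivation:
Term 1: ((s p) (\b.(\c.b)))
Term 2: ((s p) (\c.(\b.c)))
Alpha-equivalence: compare structure up to binder renaming.
Result: True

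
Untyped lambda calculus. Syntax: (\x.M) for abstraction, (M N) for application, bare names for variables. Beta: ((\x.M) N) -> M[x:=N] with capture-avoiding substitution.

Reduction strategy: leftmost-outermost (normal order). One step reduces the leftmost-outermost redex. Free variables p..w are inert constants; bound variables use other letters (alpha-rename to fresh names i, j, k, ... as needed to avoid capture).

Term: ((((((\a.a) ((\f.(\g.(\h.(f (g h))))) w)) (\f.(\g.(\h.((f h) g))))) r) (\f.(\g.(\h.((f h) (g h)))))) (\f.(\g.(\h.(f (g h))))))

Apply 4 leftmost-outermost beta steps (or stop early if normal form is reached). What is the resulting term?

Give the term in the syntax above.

Answer: (((w ((\f.(\g.(\h.((f h) g)))) r)) (\f.(\g.(\h.((f h) (g h)))))) (\f.(\g.(\h.(f (g h))))))

Derivation:
Step 0: ((((((\a.a) ((\f.(\g.(\h.(f (g h))))) w)) (\f.(\g.(\h.((f h) g))))) r) (\f.(\g.(\h.((f h) (g h)))))) (\f.(\g.(\h.(f (g h))))))
Step 1: ((((((\f.(\g.(\h.(f (g h))))) w) (\f.(\g.(\h.((f h) g))))) r) (\f.(\g.(\h.((f h) (g h)))))) (\f.(\g.(\h.(f (g h))))))
Step 2: (((((\g.(\h.(w (g h)))) (\f.(\g.(\h.((f h) g))))) r) (\f.(\g.(\h.((f h) (g h)))))) (\f.(\g.(\h.(f (g h))))))
Step 3: ((((\h.(w ((\f.(\g.(\h.((f h) g)))) h))) r) (\f.(\g.(\h.((f h) (g h)))))) (\f.(\g.(\h.(f (g h))))))
Step 4: (((w ((\f.(\g.(\h.((f h) g)))) r)) (\f.(\g.(\h.((f h) (g h)))))) (\f.(\g.(\h.(f (g h))))))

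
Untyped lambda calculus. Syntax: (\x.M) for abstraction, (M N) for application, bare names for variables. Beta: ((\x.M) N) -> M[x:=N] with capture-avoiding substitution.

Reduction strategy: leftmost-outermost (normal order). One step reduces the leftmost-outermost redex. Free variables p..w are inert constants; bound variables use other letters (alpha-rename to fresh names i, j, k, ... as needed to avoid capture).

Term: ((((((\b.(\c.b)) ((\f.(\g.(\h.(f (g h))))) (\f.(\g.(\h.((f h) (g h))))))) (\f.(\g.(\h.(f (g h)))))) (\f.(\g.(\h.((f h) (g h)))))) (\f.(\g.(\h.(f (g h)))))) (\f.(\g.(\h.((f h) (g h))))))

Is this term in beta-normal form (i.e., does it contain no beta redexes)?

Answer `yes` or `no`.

Term: ((((((\b.(\c.b)) ((\f.(\g.(\h.(f (g h))))) (\f.(\g.(\h.((f h) (g h))))))) (\f.(\g.(\h.(f (g h)))))) (\f.(\g.(\h.((f h) (g h)))))) (\f.(\g.(\h.(f (g h)))))) (\f.(\g.(\h.((f h) (g h))))))
Found 2 beta redex(es).

Answer: no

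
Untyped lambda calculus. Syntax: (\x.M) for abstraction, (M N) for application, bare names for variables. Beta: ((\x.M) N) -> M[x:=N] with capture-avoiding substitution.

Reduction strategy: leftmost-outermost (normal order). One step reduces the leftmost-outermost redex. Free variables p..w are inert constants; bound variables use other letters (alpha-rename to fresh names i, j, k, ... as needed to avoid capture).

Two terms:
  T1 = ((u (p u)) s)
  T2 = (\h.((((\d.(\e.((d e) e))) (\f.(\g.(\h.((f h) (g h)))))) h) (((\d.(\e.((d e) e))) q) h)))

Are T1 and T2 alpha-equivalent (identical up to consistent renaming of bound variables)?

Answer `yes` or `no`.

Answer: no

Derivation:
Term 1: ((u (p u)) s)
Term 2: (\h.((((\d.(\e.((d e) e))) (\f.(\g.(\h.((f h) (g h)))))) h) (((\d.(\e.((d e) e))) q) h)))
Alpha-equivalence: compare structure up to binder renaming.
Result: False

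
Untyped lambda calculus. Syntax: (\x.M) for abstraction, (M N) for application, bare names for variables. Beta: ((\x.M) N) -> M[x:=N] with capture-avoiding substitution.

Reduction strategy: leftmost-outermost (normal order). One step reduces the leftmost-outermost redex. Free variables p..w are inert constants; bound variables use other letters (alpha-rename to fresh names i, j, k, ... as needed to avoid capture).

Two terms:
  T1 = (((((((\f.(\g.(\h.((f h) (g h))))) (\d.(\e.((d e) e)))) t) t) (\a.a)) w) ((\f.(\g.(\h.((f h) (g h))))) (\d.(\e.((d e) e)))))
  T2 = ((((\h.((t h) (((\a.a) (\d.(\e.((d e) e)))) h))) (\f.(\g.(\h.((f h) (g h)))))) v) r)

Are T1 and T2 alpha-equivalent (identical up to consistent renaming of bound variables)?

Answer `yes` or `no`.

Term 1: (((((((\f.(\g.(\h.((f h) (g h))))) (\d.(\e.((d e) e)))) t) t) (\a.a)) w) ((\f.(\g.(\h.((f h) (g h))))) (\d.(\e.((d e) e)))))
Term 2: ((((\h.((t h) (((\a.a) (\d.(\e.((d e) e)))) h))) (\f.(\g.(\h.((f h) (g h)))))) v) r)
Alpha-equivalence: compare structure up to binder renaming.
Result: False

Answer: no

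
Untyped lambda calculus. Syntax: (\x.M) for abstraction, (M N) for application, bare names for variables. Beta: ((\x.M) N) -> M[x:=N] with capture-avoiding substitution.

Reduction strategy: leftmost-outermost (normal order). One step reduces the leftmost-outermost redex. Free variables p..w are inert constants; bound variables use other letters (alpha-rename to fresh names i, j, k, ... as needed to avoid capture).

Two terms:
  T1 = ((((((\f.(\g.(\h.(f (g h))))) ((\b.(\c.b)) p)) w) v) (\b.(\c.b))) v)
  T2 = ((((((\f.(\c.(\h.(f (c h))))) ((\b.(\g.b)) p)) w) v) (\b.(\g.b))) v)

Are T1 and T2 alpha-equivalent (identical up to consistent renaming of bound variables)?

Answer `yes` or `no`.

Answer: yes

Derivation:
Term 1: ((((((\f.(\g.(\h.(f (g h))))) ((\b.(\c.b)) p)) w) v) (\b.(\c.b))) v)
Term 2: ((((((\f.(\c.(\h.(f (c h))))) ((\b.(\g.b)) p)) w) v) (\b.(\g.b))) v)
Alpha-equivalence: compare structure up to binder renaming.
Result: True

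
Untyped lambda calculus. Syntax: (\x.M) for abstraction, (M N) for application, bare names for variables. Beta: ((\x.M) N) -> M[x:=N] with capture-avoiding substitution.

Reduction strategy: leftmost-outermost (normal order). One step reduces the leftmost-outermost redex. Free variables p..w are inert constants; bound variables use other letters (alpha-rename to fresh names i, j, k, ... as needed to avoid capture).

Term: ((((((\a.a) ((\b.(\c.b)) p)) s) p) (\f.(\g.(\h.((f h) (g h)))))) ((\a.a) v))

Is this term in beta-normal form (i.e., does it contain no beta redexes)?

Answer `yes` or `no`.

Term: ((((((\a.a) ((\b.(\c.b)) p)) s) p) (\f.(\g.(\h.((f h) (g h)))))) ((\a.a) v))
Found 3 beta redex(es).

Answer: no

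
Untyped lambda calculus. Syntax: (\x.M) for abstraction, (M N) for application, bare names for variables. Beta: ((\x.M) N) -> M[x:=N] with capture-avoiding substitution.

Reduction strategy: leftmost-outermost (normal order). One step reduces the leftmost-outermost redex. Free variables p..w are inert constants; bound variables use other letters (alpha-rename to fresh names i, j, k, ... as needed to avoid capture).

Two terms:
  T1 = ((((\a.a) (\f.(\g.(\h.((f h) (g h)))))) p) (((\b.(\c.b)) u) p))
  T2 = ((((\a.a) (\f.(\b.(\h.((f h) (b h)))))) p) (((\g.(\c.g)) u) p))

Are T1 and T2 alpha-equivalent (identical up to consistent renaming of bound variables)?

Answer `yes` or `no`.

Term 1: ((((\a.a) (\f.(\g.(\h.((f h) (g h)))))) p) (((\b.(\c.b)) u) p))
Term 2: ((((\a.a) (\f.(\b.(\h.((f h) (b h)))))) p) (((\g.(\c.g)) u) p))
Alpha-equivalence: compare structure up to binder renaming.
Result: True

Answer: yes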